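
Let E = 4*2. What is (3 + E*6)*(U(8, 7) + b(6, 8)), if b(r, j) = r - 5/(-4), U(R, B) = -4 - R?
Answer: -969/4 ≈ -242.25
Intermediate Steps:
E = 8
b(r, j) = 5/4 + r (b(r, j) = r - 5*(-¼) = r + 5/4 = 5/4 + r)
(3 + E*6)*(U(8, 7) + b(6, 8)) = (3 + 8*6)*((-4 - 1*8) + (5/4 + 6)) = (3 + 48)*((-4 - 8) + 29/4) = 51*(-12 + 29/4) = 51*(-19/4) = -969/4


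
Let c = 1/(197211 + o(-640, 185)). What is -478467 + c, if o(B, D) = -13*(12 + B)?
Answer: -98265160124/205375 ≈ -4.7847e+5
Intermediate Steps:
o(B, D) = -156 - 13*B
c = 1/205375 (c = 1/(197211 + (-156 - 13*(-640))) = 1/(197211 + (-156 + 8320)) = 1/(197211 + 8164) = 1/205375 ≈ 4.8691e-6)
-478467 + c = -478467 + 1/205375 = -98265160124/205375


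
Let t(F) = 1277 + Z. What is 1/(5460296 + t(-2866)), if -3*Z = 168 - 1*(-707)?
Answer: 3/16383844 ≈ 1.8311e-7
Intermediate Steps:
Z = -875/3 (Z = -(168 - 1*(-707))/3 = -(168 + 707)/3 = -1/3*875 = -875/3 ≈ -291.67)
t(F) = 2956/3 (t(F) = 1277 - 875/3 = 2956/3)
1/(5460296 + t(-2866)) = 1/(5460296 + 2956/3) = 1/(16383844/3) = 3/16383844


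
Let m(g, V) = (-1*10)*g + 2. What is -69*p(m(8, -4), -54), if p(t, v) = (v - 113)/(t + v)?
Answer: -3841/44 ≈ -87.295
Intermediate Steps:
m(g, V) = 2 - 10*g (m(g, V) = -10*g + 2 = 2 - 10*g)
p(t, v) = (-113 + v)/(t + v)
-69*p(m(8, -4), -54) = -69*(-113 - 54)/((2 - 10*8) - 54) = -69*(-167)/((2 - 80) - 54) = -69*(-167)/(-78 - 54) = -69*(-167)/(-132) = -(-23)*(-167)/44 = -69*167/132 = -3841/44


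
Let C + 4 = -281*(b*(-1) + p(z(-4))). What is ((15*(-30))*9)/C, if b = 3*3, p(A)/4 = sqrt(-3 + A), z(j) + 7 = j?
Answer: -3408750/8020963 - 1517400*I*sqrt(14)/8020963 ≈ -0.42498 - 0.70784*I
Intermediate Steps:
z(j) = -7 + j
p(A) = 4*sqrt(-3 + A)
b = 9
C = 2525 - 1124*I*sqrt(14) (C = -4 - 281*(9*(-1) + 4*sqrt(-3 + (-7 - 4))) = -4 - 281*(-9 + 4*sqrt(-3 - 11)) = -4 - 281*(-9 + 4*sqrt(-14)) = -4 - 281*(-9 + 4*(I*sqrt(14))) = -4 - 281*(-9 + 4*I*sqrt(14)) = -4 + (2529 - 1124*I*sqrt(14)) = 2525 - 1124*I*sqrt(14) ≈ 2525.0 - 4205.6*I)
((15*(-30))*9)/C = ((15*(-30))*9)/(2525 - 1124*I*sqrt(14)) = (-450*9)/(2525 - 1124*I*sqrt(14)) = -4050/(2525 - 1124*I*sqrt(14))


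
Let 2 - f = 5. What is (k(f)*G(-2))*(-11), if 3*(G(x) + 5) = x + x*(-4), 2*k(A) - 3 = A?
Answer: 0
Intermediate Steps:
f = -3 (f = 2 - 1*5 = 2 - 5 = -3)
k(A) = 3/2 + A/2
G(x) = -5 - x (G(x) = -5 + (x + x*(-4))/3 = -5 + (x - 4*x)/3 = -5 + (-3*x)/3 = -5 - x)
(k(f)*G(-2))*(-11) = ((3/2 + (½)*(-3))*(-5 - 1*(-2)))*(-11) = ((3/2 - 3/2)*(-5 + 2))*(-11) = (0*(-3))*(-11) = 0*(-11) = 0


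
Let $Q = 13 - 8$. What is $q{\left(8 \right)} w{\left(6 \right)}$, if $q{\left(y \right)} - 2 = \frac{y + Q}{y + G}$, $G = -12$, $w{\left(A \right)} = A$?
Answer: $- \frac{15}{2} \approx -7.5$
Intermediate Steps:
$Q = 5$ ($Q = 13 - 8 = 5$)
$q{\left(y \right)} = 2 + \frac{5 + y}{-12 + y}$ ($q{\left(y \right)} = 2 + \frac{y + 5}{y - 12} = 2 + \frac{5 + y}{-12 + y}$)
$q{\left(8 \right)} w{\left(6 \right)} = \frac{-19 + 3 \cdot 8}{-12 + 8} \cdot 6 = \frac{-19 + 24}{-4} \cdot 6 = \left(- \frac{1}{4}\right) 5 \cdot 6 = \left(- \frac{5}{4}\right) 6 = - \frac{15}{2}$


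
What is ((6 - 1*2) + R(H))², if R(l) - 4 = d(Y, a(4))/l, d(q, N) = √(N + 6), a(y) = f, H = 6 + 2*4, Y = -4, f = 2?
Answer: (56 + √2)²/49 ≈ 67.273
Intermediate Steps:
H = 14 (H = 6 + 8 = 14)
a(y) = 2
d(q, N) = √(6 + N)
R(l) = 4 + 2*√2/l (R(l) = 4 + √(6 + 2)/l = 4 + √8/l = 4 + (2*√2)/l = 4 + 2*√2/l)
((6 - 1*2) + R(H))² = ((6 - 1*2) + (4 + 2*√2/14))² = ((6 - 2) + (4 + 2*√2*(1/14)))² = (4 + (4 + √2/7))² = (8 + √2/7)²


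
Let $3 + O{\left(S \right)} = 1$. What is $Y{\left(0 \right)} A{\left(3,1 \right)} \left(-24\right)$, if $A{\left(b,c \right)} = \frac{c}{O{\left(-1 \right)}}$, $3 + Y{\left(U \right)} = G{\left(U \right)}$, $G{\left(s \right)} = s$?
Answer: $-36$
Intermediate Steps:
$Y{\left(U \right)} = -3 + U$
$O{\left(S \right)} = -2$ ($O{\left(S \right)} = -3 + 1 = -2$)
$A{\left(b,c \right)} = - \frac{c}{2}$ ($A{\left(b,c \right)} = \frac{c}{-2} = c \left(- \frac{1}{2}\right) = - \frac{c}{2}$)
$Y{\left(0 \right)} A{\left(3,1 \right)} \left(-24\right) = \left(-3 + 0\right) \left(\left(- \frac{1}{2}\right) 1\right) \left(-24\right) = \left(-3\right) \left(- \frac{1}{2}\right) \left(-24\right) = \frac{3}{2} \left(-24\right) = -36$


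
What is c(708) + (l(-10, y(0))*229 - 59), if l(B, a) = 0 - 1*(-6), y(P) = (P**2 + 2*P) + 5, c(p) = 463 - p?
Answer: 1070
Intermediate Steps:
y(P) = 5 + P**2 + 2*P
l(B, a) = 6 (l(B, a) = 0 + 6 = 6)
c(708) + (l(-10, y(0))*229 - 59) = (463 - 1*708) + (6*229 - 59) = (463 - 708) + (1374 - 59) = -245 + 1315 = 1070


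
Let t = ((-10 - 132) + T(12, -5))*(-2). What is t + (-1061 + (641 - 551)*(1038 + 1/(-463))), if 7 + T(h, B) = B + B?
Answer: 42909361/463 ≈ 92677.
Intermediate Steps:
T(h, B) = -7 + 2*B (T(h, B) = -7 + (B + B) = -7 + 2*B)
t = 318 (t = ((-10 - 132) + (-7 + 2*(-5)))*(-2) = (-142 + (-7 - 10))*(-2) = (-142 - 17)*(-2) = -159*(-2) = 318)
t + (-1061 + (641 - 551)*(1038 + 1/(-463))) = 318 + (-1061 + (641 - 551)*(1038 + 1/(-463))) = 318 + (-1061 + 90*(1038 - 1/463)) = 318 + (-1061 + 90*(480593/463)) = 318 + (-1061 + 43253370/463) = 318 + 42762127/463 = 42909361/463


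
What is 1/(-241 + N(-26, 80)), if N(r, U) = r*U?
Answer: -1/2321 ≈ -0.00043085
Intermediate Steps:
N(r, U) = U*r
1/(-241 + N(-26, 80)) = 1/(-241 + 80*(-26)) = 1/(-241 - 2080) = 1/(-2321) = -1/2321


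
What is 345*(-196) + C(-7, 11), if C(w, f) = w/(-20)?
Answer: -1352393/20 ≈ -67620.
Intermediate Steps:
C(w, f) = -w/20 (C(w, f) = w*(-1/20) = -w/20)
345*(-196) + C(-7, 11) = 345*(-196) - 1/20*(-7) = -67620 + 7/20 = -1352393/20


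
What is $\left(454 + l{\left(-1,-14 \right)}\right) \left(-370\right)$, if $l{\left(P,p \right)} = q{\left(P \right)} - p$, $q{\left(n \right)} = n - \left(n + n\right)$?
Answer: $-173530$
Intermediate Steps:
$q{\left(n \right)} = - n$ ($q{\left(n \right)} = n - 2 n = - n$)
$l{\left(P,p \right)} = - P - p$
$\left(454 + l{\left(-1,-14 \right)}\right) \left(-370\right) = \left(454 - -15\right) \left(-370\right) = \left(454 + \left(1 + 14\right)\right) \left(-370\right) = \left(454 + 15\right) \left(-370\right) = 469 \left(-370\right) = -173530$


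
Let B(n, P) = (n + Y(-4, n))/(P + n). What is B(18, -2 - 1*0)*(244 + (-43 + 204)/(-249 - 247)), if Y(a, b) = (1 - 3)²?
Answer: 1329493/3968 ≈ 335.05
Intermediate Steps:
Y(a, b) = 4 (Y(a, b) = (-2)² = 4)
B(n, P) = (4 + n)/(P + n) (B(n, P) = (n + 4)/(P + n) = (4 + n)/(P + n))
B(18, -2 - 1*0)*(244 + (-43 + 204)/(-249 - 247)) = ((4 + 18)/((-2 - 1*0) + 18))*(244 + (-43 + 204)/(-249 - 247)) = (22/((-2 + 0) + 18))*(244 + 161/(-496)) = (22/(-2 + 18))*(244 + 161*(-1/496)) = (22/16)*(244 - 161/496) = ((1/16)*22)*(120863/496) = (11/8)*(120863/496) = 1329493/3968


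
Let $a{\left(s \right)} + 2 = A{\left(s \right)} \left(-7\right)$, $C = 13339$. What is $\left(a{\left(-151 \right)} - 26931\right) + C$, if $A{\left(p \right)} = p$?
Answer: $-12537$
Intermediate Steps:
$a{\left(s \right)} = -2 - 7 s$ ($a{\left(s \right)} = -2 + s \left(-7\right) = -2 - 7 s$)
$\left(a{\left(-151 \right)} - 26931\right) + C = \left(\left(-2 - -1057\right) - 26931\right) + 13339 = \left(\left(-2 + 1057\right) - 26931\right) + 13339 = \left(1055 - 26931\right) + 13339 = -25876 + 13339 = -12537$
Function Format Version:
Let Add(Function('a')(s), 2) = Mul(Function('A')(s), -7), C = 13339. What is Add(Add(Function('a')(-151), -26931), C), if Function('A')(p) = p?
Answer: -12537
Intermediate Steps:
Function('a')(s) = Add(-2, Mul(-7, s)) (Function('a')(s) = Add(-2, Mul(s, -7)) = Add(-2, Mul(-7, s)))
Add(Add(Function('a')(-151), -26931), C) = Add(Add(Add(-2, Mul(-7, -151)), -26931), 13339) = Add(Add(Add(-2, 1057), -26931), 13339) = Add(Add(1055, -26931), 13339) = Add(-25876, 13339) = -12537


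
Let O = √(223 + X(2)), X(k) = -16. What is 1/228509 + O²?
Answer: 47301364/228509 ≈ 207.00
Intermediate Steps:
O = 3*√23 (O = √(223 - 16) = √207 = 3*√23 ≈ 14.387)
1/228509 + O² = 1/228509 + (3*√23)² = 1/228509 + 207 = 47301364/228509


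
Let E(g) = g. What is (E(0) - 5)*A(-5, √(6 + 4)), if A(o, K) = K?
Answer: -5*√10 ≈ -15.811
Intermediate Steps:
(E(0) - 5)*A(-5, √(6 + 4)) = (0 - 5)*√(6 + 4) = -5*√10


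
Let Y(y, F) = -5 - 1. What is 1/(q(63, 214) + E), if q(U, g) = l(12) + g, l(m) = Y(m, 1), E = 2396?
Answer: 1/2604 ≈ 0.00038402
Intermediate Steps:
Y(y, F) = -6
l(m) = -6
q(U, g) = -6 + g
1/(q(63, 214) + E) = 1/((-6 + 214) + 2396) = 1/(208 + 2396) = 1/2604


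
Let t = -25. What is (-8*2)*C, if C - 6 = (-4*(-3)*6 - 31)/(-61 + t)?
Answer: -3800/43 ≈ -88.372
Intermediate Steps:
C = 475/86 (C = 6 + (-4*(-3)*6 - 31)/(-61 - 25) = 6 + (12*6 - 31)/(-86) = 6 + (72 - 31)*(-1/86) = 6 + 41*(-1/86) = 6 - 41/86 = 475/86 ≈ 5.5233)
(-8*2)*C = -8*2*(475/86) = -16*475/86 = -3800/43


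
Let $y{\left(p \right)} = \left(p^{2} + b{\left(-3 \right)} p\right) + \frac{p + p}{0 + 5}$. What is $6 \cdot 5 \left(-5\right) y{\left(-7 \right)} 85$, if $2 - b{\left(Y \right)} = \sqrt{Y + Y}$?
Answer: $-410550 - 89250 i \sqrt{6} \approx -4.1055 \cdot 10^{5} - 2.1862 \cdot 10^{5} i$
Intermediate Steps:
$b{\left(Y \right)} = 2 - \sqrt{2} \sqrt{Y}$ ($b{\left(Y \right)} = 2 - \sqrt{Y + Y} = 2 - \sqrt{2 Y} = 2 - \sqrt{2} \sqrt{Y}$)
$y{\left(p \right)} = p^{2} + \frac{2 p}{5} + p \left(2 - i \sqrt{6}\right)$ ($y{\left(p \right)} = \left(p^{2} + \left(2 - \sqrt{2} \sqrt{-3}\right) p\right) + \frac{p + p}{0 + 5} = \left(p^{2} + \left(2 - \sqrt{2} i \sqrt{3}\right) p\right) + \frac{2 p}{5} = \left(p^{2} + \left(2 - i \sqrt{6}\right) p\right) + 2 p \frac{1}{5} = \left(p^{2} + p \left(2 - i \sqrt{6}\right)\right) + \frac{2 p}{5} = p^{2} + \frac{2 p}{5} + p \left(2 - i \sqrt{6}\right)$)
$6 \cdot 5 \left(-5\right) y{\left(-7 \right)} 85 = 6 \cdot 5 \left(-5\right) \frac{1}{5} \left(-7\right) \left(12 + 5 \left(-7\right) - 5 i \sqrt{6}\right) 85 = 30 \left(-5\right) \frac{1}{5} \left(-7\right) \left(12 - 35 - 5 i \sqrt{6}\right) 85 = - 150 \cdot \frac{1}{5} \left(-7\right) \left(-23 - 5 i \sqrt{6}\right) 85 = - 150 \left(\frac{161}{5} + 7 i \sqrt{6}\right) 85 = \left(-4830 - 1050 i \sqrt{6}\right) 85 = -410550 - 89250 i \sqrt{6}$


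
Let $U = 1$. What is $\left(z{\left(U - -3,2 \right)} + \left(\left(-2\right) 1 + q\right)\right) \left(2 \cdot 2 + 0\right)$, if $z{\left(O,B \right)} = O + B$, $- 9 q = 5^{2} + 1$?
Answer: $\frac{40}{9} \approx 4.4444$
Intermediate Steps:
$q = - \frac{26}{9}$ ($q = - \frac{5^{2} + 1}{9} = - \frac{25 + 1}{9} = \left(- \frac{1}{9}\right) 26 = - \frac{26}{9} \approx -2.8889$)
$z{\left(O,B \right)} = B + O$
$\left(z{\left(U - -3,2 \right)} + \left(\left(-2\right) 1 + q\right)\right) \left(2 \cdot 2 + 0\right) = \left(\left(2 + \left(1 - -3\right)\right) - \frac{44}{9}\right) \left(2 \cdot 2 + 0\right) = \left(\left(2 + \left(1 + 3\right)\right) - \frac{44}{9}\right) \left(4 + 0\right) = \left(\left(2 + 4\right) - \frac{44}{9}\right) 4 = \left(6 - \frac{44}{9}\right) 4 = \frac{10}{9} \cdot 4 = \frac{40}{9}$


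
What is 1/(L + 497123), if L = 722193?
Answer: 1/1219316 ≈ 8.2013e-7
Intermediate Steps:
1/(L + 497123) = 1/(722193 + 497123) = 1/1219316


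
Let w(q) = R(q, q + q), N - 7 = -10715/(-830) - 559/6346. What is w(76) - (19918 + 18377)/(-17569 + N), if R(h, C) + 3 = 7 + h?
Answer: 126608019955/1540578029 ≈ 82.182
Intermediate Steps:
N = 5220184/263359 (N = 7 + (-10715/(-830) - 559/6346) = 7 + (-10715*(-1/830) - 559*1/6346) = 7 + (2143/166 - 559/6346) = 7 + 3376671/263359 = 5220184/263359 ≈ 19.822)
R(h, C) = 4 + h (R(h, C) = -3 + (7 + h) = 4 + h)
w(q) = 4 + q
w(76) - (19918 + 18377)/(-17569 + N) = (4 + 76) - (19918 + 18377)/(-17569 + 5220184/263359) = 80 - 38295/(-4621734087/263359) = 80 - 38295*(-263359)/4621734087 = 80 - 1*(-3361777635/1540578029) = 80 + 3361777635/1540578029 = 126608019955/1540578029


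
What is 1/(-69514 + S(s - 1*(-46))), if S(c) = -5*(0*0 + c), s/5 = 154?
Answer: -1/73594 ≈ -1.3588e-5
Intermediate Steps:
s = 770 (s = 5*154 = 770)
S(c) = -5*c (S(c) = -5*(0 + c) = -5*c)
1/(-69514 + S(s - 1*(-46))) = 1/(-69514 - 5*(770 - 1*(-46))) = 1/(-69514 - 5*(770 + 46)) = 1/(-69514 - 5*816) = 1/(-69514 - 4080) = 1/(-73594) = -1/73594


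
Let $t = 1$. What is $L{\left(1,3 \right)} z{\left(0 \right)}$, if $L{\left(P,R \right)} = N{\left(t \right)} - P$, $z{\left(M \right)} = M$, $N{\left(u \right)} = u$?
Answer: $0$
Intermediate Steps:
$L{\left(P,R \right)} = 1 - P$
$L{\left(1,3 \right)} z{\left(0 \right)} = \left(1 - 1\right) 0 = 0 \cdot 0 = 0$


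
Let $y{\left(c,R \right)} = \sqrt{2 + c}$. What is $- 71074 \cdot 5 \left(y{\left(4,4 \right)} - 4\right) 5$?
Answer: $7107400 - 1776850 \sqrt{6} \approx 2.755 \cdot 10^{6}$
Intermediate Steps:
$- 71074 \cdot 5 \left(y{\left(4,4 \right)} - 4\right) 5 = - 71074 \cdot 5 \left(\sqrt{2 + 4} - 4\right) 5 = - 71074 \cdot 5 \left(\sqrt{6} - 4\right) 5 = - 71074 \cdot 5 \left(-4 + \sqrt{6}\right) 5 = - 71074 \left(-20 + 5 \sqrt{6}\right) 5 = - 71074 \left(-100 + 25 \sqrt{6}\right) = 7107400 - 1776850 \sqrt{6}$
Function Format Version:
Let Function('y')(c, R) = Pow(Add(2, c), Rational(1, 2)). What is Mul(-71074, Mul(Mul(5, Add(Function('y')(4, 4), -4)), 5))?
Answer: Add(7107400, Mul(-1776850, Pow(6, Rational(1, 2)))) ≈ 2.7550e+6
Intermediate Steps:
Mul(-71074, Mul(Mul(5, Add(Function('y')(4, 4), -4)), 5)) = Mul(-71074, Mul(Mul(5, Add(Pow(Add(2, 4), Rational(1, 2)), -4)), 5)) = Mul(-71074, Mul(Mul(5, Add(Pow(6, Rational(1, 2)), -4)), 5)) = Mul(-71074, Mul(Mul(5, Add(-4, Pow(6, Rational(1, 2)))), 5)) = Mul(-71074, Mul(Add(-20, Mul(5, Pow(6, Rational(1, 2)))), 5)) = Mul(-71074, Add(-100, Mul(25, Pow(6, Rational(1, 2))))) = Add(7107400, Mul(-1776850, Pow(6, Rational(1, 2))))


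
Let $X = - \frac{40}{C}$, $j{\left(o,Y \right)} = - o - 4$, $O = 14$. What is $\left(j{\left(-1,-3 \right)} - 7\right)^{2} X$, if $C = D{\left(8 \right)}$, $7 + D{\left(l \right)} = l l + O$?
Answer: $- \frac{4000}{71} \approx -56.338$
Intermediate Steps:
$j{\left(o,Y \right)} = -4 - o$
$D{\left(l \right)} = 7 + l^{2}$ ($D{\left(l \right)} = -7 + \left(l l + 14\right) = -7 + \left(l^{2} + 14\right) = -7 + \left(14 + l^{2}\right) = 7 + l^{2}$)
$C = 71$ ($C = 7 + 8^{2} = 7 + 64 = 71$)
$X = - \frac{40}{71} \approx -0.56338$
$\left(j{\left(-1,-3 \right)} - 7\right)^{2} X = \left(\left(-4 - -1\right) - 7\right)^{2} \left(- \frac{40}{71}\right) = \left(\left(-4 + 1\right) - 7\right)^{2} \left(- \frac{40}{71}\right) = \left(-3 - 7\right)^{2} \left(- \frac{40}{71}\right) = \left(-10\right)^{2} \left(- \frac{40}{71}\right) = 100 \left(- \frac{40}{71}\right) = - \frac{4000}{71}$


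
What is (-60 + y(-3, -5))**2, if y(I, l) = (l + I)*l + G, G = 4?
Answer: 256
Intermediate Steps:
y(I, l) = 4 + l*(I + l) (y(I, l) = (l + I)*l + 4 = (I + l)*l + 4 = l*(I + l) + 4 = 4 + l*(I + l))
(-60 + y(-3, -5))**2 = (-60 + (4 + (-5)**2 - 3*(-5)))**2 = (-60 + (4 + 25 + 15))**2 = (-60 + 44)**2 = (-16)**2 = 256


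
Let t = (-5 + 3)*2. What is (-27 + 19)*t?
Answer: 32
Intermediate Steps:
t = -4 (t = -2*2 = -4)
(-27 + 19)*t = (-27 + 19)*(-4) = -8*(-4) = 32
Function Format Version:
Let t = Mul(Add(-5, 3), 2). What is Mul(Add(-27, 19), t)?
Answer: 32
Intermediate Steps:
t = -4 (t = Mul(-2, 2) = -4)
Mul(Add(-27, 19), t) = Mul(Add(-27, 19), -4) = Mul(-8, -4) = 32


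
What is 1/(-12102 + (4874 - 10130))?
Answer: -1/17358 ≈ -5.7610e-5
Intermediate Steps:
1/(-12102 + (4874 - 10130)) = 1/(-12102 - 5256) = 1/(-17358) = -1/17358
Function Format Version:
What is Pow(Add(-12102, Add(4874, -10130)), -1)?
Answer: Rational(-1, 17358) ≈ -5.7610e-5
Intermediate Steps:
Pow(Add(-12102, Add(4874, -10130)), -1) = Pow(Add(-12102, -5256), -1) = Pow(-17358, -1) = Rational(-1, 17358)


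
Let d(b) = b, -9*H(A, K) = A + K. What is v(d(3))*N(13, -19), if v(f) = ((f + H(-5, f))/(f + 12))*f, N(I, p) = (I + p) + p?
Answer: -145/9 ≈ -16.111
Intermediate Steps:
H(A, K) = -A/9 - K/9 (H(A, K) = -(A + K)/9 = -A/9 - K/9)
N(I, p) = I + 2*p
v(f) = f*(5/9 + 8*f/9)/(12 + f) (v(f) = ((f + (-⅑*(-5) - f/9))/(f + 12))*f = ((f + (5/9 - f/9))/(12 + f))*f = ((5/9 + 8*f/9)/(12 + f))*f = f*(5/9 + 8*f/9)/(12 + f))
v(d(3))*N(13, -19) = ((⅑)*3*(5 + 8*3)/(12 + 3))*(13 + 2*(-19)) = ((⅑)*3*(5 + 24)/15)*(13 - 38) = ((⅑)*3*(1/15)*29)*(-25) = (29/45)*(-25) = -145/9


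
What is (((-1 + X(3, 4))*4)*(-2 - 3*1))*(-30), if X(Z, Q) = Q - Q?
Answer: -600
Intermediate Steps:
X(Z, Q) = 0
(((-1 + X(3, 4))*4)*(-2 - 3*1))*(-30) = (((-1 + 0)*4)*(-2 - 3*1))*(-30) = ((-1*4)*(-2 - 3))*(-30) = -4*(-5)*(-30) = 20*(-30) = -600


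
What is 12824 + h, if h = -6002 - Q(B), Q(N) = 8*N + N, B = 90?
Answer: 6012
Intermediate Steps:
Q(N) = 9*N
h = -6812 (h = -6002 - 9*90 = -6002 - 1*810 = -6002 - 810 = -6812)
12824 + h = 12824 - 6812 = 6012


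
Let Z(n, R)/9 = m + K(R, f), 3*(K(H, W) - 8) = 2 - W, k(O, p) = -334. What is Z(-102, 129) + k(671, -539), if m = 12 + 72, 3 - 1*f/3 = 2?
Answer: 491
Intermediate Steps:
f = 3 (f = 9 - 3*2 = 9 - 6 = 3)
m = 84
K(H, W) = 26/3 - W/3 (K(H, W) = 8 + (2 - W)/3 = 8 + (2/3 - W/3) = 26/3 - W/3)
Z(n, R) = 825 (Z(n, R) = 9*(84 + (26/3 - 1/3*3)) = 9*(84 + (26/3 - 1)) = 9*(84 + 23/3) = 9*(275/3) = 825)
Z(-102, 129) + k(671, -539) = 825 - 334 = 491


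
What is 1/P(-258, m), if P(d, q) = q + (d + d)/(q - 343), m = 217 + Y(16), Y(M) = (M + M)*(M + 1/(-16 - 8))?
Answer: 1731/1257269 ≈ 0.0013768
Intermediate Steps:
Y(M) = 2*M*(-1/24 + M) (Y(M) = (2*M)*(M + 1/(-24)) = (2*M)*(M - 1/24) = (2*M)*(-1/24 + M) = 2*M*(-1/24 + M))
m = 2183/3 (m = 217 + (1/12)*16*(-1 + 24*16) = 217 + (1/12)*16*(-1 + 384) = 217 + (1/12)*16*383 = 217 + 1532/3 = 2183/3 ≈ 727.67)
P(d, q) = q + 2*d/(-343 + q) (P(d, q) = q + (2*d)/(-343 + q) = q + 2*d/(-343 + q))
1/P(-258, m) = 1/(((2183/3)² - 343*2183/3 + 2*(-258))/(-343 + 2183/3)) = 1/((4765489/9 - 748769/3 - 516)/(1154/3)) = 1/((3/1154)*(2514538/9)) = 1/(1257269/1731) = 1731/1257269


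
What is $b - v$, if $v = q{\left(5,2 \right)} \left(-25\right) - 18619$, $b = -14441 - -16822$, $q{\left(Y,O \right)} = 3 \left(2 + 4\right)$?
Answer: $21450$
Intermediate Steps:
$q{\left(Y,O \right)} = 18$ ($q{\left(Y,O \right)} = 3 \cdot 6 = 18$)
$b = 2381$ ($b = -14441 + 16822 = 2381$)
$v = -19069$ ($v = 18 \left(-25\right) - 18619 = -450 - 18619 = -19069$)
$b - v = 2381 - -19069 = 2381 + 19069 = 21450$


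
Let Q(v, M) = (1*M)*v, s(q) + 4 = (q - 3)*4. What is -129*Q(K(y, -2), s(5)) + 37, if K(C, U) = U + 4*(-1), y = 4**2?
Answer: 3133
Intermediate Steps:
s(q) = -16 + 4*q (s(q) = -4 + (q - 3)*4 = -4 + (-3 + q)*4 = -4 + (-12 + 4*q) = -16 + 4*q)
y = 16
K(C, U) = -4 + U (K(C, U) = U - 4 = -4 + U)
Q(v, M) = M*v
-129*Q(K(y, -2), s(5)) + 37 = -129*(-16 + 4*5)*(-4 - 2) + 37 = -129*(-16 + 20)*(-6) + 37 = -516*(-6) + 37 = -129*(-24) + 37 = 3096 + 37 = 3133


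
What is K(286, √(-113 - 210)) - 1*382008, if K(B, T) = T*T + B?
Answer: -382045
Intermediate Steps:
K(B, T) = B + T² (K(B, T) = T² + B = B + T²)
K(286, √(-113 - 210)) - 1*382008 = (286 + (√(-113 - 210))²) - 1*382008 = (286 + (√(-323))²) - 382008 = (286 + (I*√323)²) - 382008 = (286 - 323) - 382008 = -37 - 382008 = -382045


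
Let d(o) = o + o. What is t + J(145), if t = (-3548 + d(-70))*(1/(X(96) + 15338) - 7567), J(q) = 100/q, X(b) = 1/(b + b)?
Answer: 2383322213747404/85402013 ≈ 2.7907e+7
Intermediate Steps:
X(b) = 1/(2*b)
d(o) = 2*o
t = 82183522581016/2944897 (t = (-3548 + 2*(-70))*(1/((½)/96 + 15338) - 7567) = (-3548 - 140)*(1/((½)*(1/96) + 15338) - 7567) = -3688*(1/(1/192 + 15338) - 7567) = -3688*(1/(2944897/192) - 7567) = -3688*(192/2944897 - 7567) = -3688*(-22284035407/2944897) = 82183522581016/2944897 ≈ 2.7907e+7)
t + J(145) = 82183522581016/2944897 + 100/145 = 82183522581016/2944897 + 100*(1/145) = 82183522581016/2944897 + 20/29 = 2383322213747404/85402013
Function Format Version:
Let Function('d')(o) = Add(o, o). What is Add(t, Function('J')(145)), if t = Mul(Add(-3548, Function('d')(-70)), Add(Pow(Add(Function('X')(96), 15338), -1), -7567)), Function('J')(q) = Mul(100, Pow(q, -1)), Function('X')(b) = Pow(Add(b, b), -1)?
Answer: Rational(2383322213747404, 85402013) ≈ 2.7907e+7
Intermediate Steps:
Function('X')(b) = Mul(Rational(1, 2), Pow(b, -1)) (Function('X')(b) = Pow(Mul(2, b), -1) = Mul(Rational(1, 2), Pow(b, -1)))
Function('d')(o) = Mul(2, o)
t = Rational(82183522581016, 2944897) (t = Mul(Add(-3548, Mul(2, -70)), Add(Pow(Add(Mul(Rational(1, 2), Pow(96, -1)), 15338), -1), -7567)) = Mul(Add(-3548, -140), Add(Pow(Add(Mul(Rational(1, 2), Rational(1, 96)), 15338), -1), -7567)) = Mul(-3688, Add(Pow(Add(Rational(1, 192), 15338), -1), -7567)) = Mul(-3688, Add(Pow(Rational(2944897, 192), -1), -7567)) = Mul(-3688, Add(Rational(192, 2944897), -7567)) = Mul(-3688, Rational(-22284035407, 2944897)) = Rational(82183522581016, 2944897) ≈ 2.7907e+7)
Add(t, Function('J')(145)) = Add(Rational(82183522581016, 2944897), Mul(100, Pow(145, -1))) = Add(Rational(82183522581016, 2944897), Mul(100, Rational(1, 145))) = Add(Rational(82183522581016, 2944897), Rational(20, 29)) = Rational(2383322213747404, 85402013)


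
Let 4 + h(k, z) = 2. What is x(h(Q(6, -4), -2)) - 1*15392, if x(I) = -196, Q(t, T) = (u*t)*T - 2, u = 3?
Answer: -15588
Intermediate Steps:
Q(t, T) = -2 + 3*T*t (Q(t, T) = (3*t)*T - 2 = 3*T*t - 2 = -2 + 3*T*t)
h(k, z) = -2 (h(k, z) = -4 + 2 = -2)
x(h(Q(6, -4), -2)) - 1*15392 = -196 - 1*15392 = -196 - 15392 = -15588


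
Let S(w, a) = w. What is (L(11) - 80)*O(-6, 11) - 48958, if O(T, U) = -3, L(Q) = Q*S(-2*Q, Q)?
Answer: -47992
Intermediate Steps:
L(Q) = -2*Q**2 (L(Q) = Q*(-2*Q) = -2*Q**2)
(L(11) - 80)*O(-6, 11) - 48958 = (-2*11**2 - 80)*(-3) - 48958 = (-2*121 - 80)*(-3) - 48958 = (-242 - 80)*(-3) - 48958 = -322*(-3) - 48958 = 966 - 48958 = -47992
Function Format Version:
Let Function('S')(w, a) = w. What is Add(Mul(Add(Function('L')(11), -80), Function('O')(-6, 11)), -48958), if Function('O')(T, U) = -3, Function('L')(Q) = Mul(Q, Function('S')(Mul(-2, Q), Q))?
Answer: -47992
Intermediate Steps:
Function('L')(Q) = Mul(-2, Pow(Q, 2)) (Function('L')(Q) = Mul(Q, Mul(-2, Q)) = Mul(-2, Pow(Q, 2)))
Add(Mul(Add(Function('L')(11), -80), Function('O')(-6, 11)), -48958) = Add(Mul(Add(Mul(-2, Pow(11, 2)), -80), -3), -48958) = Add(Mul(Add(Mul(-2, 121), -80), -3), -48958) = Add(Mul(Add(-242, -80), -3), -48958) = Add(Mul(-322, -3), -48958) = Add(966, -48958) = -47992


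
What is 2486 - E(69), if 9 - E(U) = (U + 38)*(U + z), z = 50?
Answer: 15210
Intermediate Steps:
E(U) = 9 - (38 + U)*(50 + U) (E(U) = 9 - (U + 38)*(U + 50) = 9 - (38 + U)*(50 + U))
2486 - E(69) = 2486 - (-1891 - 1*69**2 - 88*69) = 2486 - (-1891 - 1*4761 - 6072) = 2486 - (-1891 - 4761 - 6072) = 2486 - 1*(-12724) = 2486 + 12724 = 15210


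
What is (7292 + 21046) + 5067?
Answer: 33405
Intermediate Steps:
(7292 + 21046) + 5067 = 28338 + 5067 = 33405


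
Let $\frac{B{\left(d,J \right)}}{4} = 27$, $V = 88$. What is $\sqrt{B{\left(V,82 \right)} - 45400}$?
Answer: $26 i \sqrt{67} \approx 212.82 i$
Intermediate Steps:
$B{\left(d,J \right)} = 108$ ($B{\left(d,J \right)} = 4 \cdot 27 = 108$)
$\sqrt{B{\left(V,82 \right)} - 45400} = \sqrt{108 - 45400} = \sqrt{-45292} = 26 i \sqrt{67}$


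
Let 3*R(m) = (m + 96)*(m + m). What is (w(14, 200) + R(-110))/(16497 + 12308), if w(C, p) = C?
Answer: 446/12345 ≈ 0.036128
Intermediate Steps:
R(m) = 2*m*(96 + m)/3 (R(m) = ((m + 96)*(m + m))/3 = ((96 + m)*(2*m))/3 = (2*m*(96 + m))/3 = 2*m*(96 + m)/3)
(w(14, 200) + R(-110))/(16497 + 12308) = (14 + (⅔)*(-110)*(96 - 110))/(16497 + 12308) = (14 + (⅔)*(-110)*(-14))/28805 = (14 + 3080/3)*(1/28805) = (3122/3)*(1/28805) = 446/12345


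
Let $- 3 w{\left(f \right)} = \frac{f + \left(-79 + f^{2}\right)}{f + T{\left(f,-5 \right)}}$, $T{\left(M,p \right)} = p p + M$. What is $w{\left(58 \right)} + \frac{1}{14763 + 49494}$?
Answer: $- \frac{71603576}{9060237} \approx -7.9031$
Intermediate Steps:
$T{\left(M,p \right)} = M + p^{2}$ ($T{\left(M,p \right)} = p^{2} + M = M + p^{2}$)
$w{\left(f \right)} = - \frac{-79 + f + f^{2}}{3 \left(25 + 2 f\right)}$ ($w{\left(f \right)} = - \frac{\left(f + \left(-79 + f^{2}\right)\right) \frac{1}{f + \left(f + \left(-5\right)^{2}\right)}}{3} = - \frac{\left(-79 + f + f^{2}\right) \frac{1}{f + \left(f + 25\right)}}{3} = - \frac{\left(-79 + f + f^{2}\right) \frac{1}{f + \left(25 + f\right)}}{3} = - \frac{\left(-79 + f + f^{2}\right) \frac{1}{25 + 2 f}}{3} = - \frac{\frac{1}{25 + 2 f} \left(-79 + f + f^{2}\right)}{3} = - \frac{-79 + f + f^{2}}{3 \left(25 + 2 f\right)}$)
$w{\left(58 \right)} + \frac{1}{14763 + 49494} = \frac{79 - 58 - 58^{2}}{3 \left(25 + 2 \cdot 58\right)} + \frac{1}{14763 + 49494} = \frac{79 - 58 - 3364}{3 \left(25 + 116\right)} + \frac{1}{64257} = \frac{79 - 58 - 3364}{3 \cdot 141} + \frac{1}{64257} = \frac{1}{3} \cdot \frac{1}{141} \left(-3343\right) + \frac{1}{64257} = - \frac{3343}{423} + \frac{1}{64257} = - \frac{71603576}{9060237}$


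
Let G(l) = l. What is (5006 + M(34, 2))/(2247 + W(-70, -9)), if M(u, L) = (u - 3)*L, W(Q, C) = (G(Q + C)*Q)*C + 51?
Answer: -1267/11868 ≈ -0.10676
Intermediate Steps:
W(Q, C) = 51 + C*Q*(C + Q) (W(Q, C) = ((Q + C)*Q)*C + 51 = ((C + Q)*Q)*C + 51 = (Q*(C + Q))*C + 51 = C*Q*(C + Q) + 51 = 51 + C*Q*(C + Q))
M(u, L) = L*(-3 + u) (M(u, L) = (-3 + u)*L = L*(-3 + u))
(5006 + M(34, 2))/(2247 + W(-70, -9)) = (5006 + 2*(-3 + 34))/(2247 + (51 - 9*(-70)*(-9 - 70))) = (5006 + 2*31)/(2247 + (51 - 9*(-70)*(-79))) = (5006 + 62)/(2247 + (51 - 49770)) = 5068/(2247 - 49719) = 5068/(-47472) = 5068*(-1/47472) = -1267/11868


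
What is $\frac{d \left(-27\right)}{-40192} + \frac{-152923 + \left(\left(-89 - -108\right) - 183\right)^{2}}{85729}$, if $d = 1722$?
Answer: $- \frac{539696529}{1722809984} \approx -0.31327$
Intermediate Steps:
$\frac{d \left(-27\right)}{-40192} + \frac{-152923 + \left(\left(-89 - -108\right) - 183\right)^{2}}{85729} = \frac{1722 \left(-27\right)}{-40192} + \frac{-152923 + \left(\left(-89 - -108\right) - 183\right)^{2}}{85729} = \left(-46494\right) \left(- \frac{1}{40192}\right) + \left(-152923 + \left(\left(-89 + 108\right) - 183\right)^{2}\right) \frac{1}{85729} = \frac{23247}{20096} + \left(-152923 + \left(19 - 183\right)^{2}\right) \frac{1}{85729} = \frac{23247}{20096} + \left(-152923 + \left(-164\right)^{2}\right) \frac{1}{85729} = \frac{23247}{20096} + \left(-152923 + 26896\right) \frac{1}{85729} = \frac{23247}{20096} - \frac{126027}{85729} = - \frac{539696529}{1722809984}$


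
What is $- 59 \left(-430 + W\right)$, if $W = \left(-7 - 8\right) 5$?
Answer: $29795$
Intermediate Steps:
$W = -75$ ($W = \left(-15\right) 5 = -75$)
$- 59 \left(-430 + W\right) = - 59 \left(-430 - 75\right) = \left(-59\right) \left(-505\right) = 29795$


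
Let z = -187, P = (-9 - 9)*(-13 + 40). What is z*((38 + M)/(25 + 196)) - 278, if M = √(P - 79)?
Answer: -4032/13 - 11*I*√565/13 ≈ -310.15 - 20.113*I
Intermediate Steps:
P = -486 (P = -18*27 = -486)
M = I*√565 (M = √(-486 - 79) = √(-565) = I*√565 ≈ 23.77*I)
z*((38 + M)/(25 + 196)) - 278 = -187*(38 + I*√565)/(25 + 196) - 278 = -187*(38 + I*√565)/221 - 278 = -187*(38/221 + I*√565/221) - 278 = (-418/13 - 11*I*√565/13) - 278 = -4032/13 - 11*I*√565/13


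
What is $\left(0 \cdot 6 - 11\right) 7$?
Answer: $-77$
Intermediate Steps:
$\left(0 \cdot 6 - 11\right) 7 = \left(0 - 11\right) 7 = \left(-11\right) 7 = -77$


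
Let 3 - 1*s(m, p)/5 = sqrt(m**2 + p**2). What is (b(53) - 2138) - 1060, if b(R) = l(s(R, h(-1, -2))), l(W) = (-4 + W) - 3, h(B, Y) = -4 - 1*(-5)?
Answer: -3190 - 5*sqrt(2810) ≈ -3455.0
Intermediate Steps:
h(B, Y) = 1 (h(B, Y) = -4 + 5 = 1)
s(m, p) = 15 - 5*sqrt(m**2 + p**2)
l(W) = -7 + W
b(R) = 8 - 5*sqrt(1 + R**2) (b(R) = -7 + (15 - 5*sqrt(R**2 + 1**2)) = -7 + (15 - 5*sqrt(R**2 + 1)) = -7 + (15 - 5*sqrt(1 + R**2)) = 8 - 5*sqrt(1 + R**2))
(b(53) - 2138) - 1060 = ((8 - 5*sqrt(1 + 53**2)) - 2138) - 1060 = ((8 - 5*sqrt(1 + 2809)) - 2138) - 1060 = ((8 - 5*sqrt(2810)) - 2138) - 1060 = (-2130 - 5*sqrt(2810)) - 1060 = -3190 - 5*sqrt(2810)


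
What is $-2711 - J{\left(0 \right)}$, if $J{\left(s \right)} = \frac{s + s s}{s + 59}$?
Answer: $-2711$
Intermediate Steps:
$J{\left(s \right)} = \frac{s + s^{2}}{59 + s}$
$-2711 - J{\left(0 \right)} = -2711 - \frac{0 \left(1 + 0\right)}{59 + 0} = -2711 - 0 \cdot \frac{1}{59} \cdot 1 = -2711 - 0 = -2711 + 0 = -2711$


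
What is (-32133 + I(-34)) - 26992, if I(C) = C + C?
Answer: -59193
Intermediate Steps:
I(C) = 2*C
(-32133 + I(-34)) - 26992 = (-32133 + 2*(-34)) - 26992 = (-32133 - 68) - 26992 = -32201 - 26992 = -59193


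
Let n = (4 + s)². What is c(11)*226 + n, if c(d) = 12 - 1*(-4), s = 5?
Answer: 3697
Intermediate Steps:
c(d) = 16 (c(d) = 12 + 4 = 16)
n = 81 (n = (4 + 5)² = 9² = 81)
c(11)*226 + n = 16*226 + 81 = 3616 + 81 = 3697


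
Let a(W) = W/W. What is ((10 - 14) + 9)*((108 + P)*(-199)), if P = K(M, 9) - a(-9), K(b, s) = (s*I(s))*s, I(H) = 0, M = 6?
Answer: -106465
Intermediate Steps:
K(b, s) = 0 (K(b, s) = (s*0)*s = 0*s = 0)
a(W) = 1
P = -1 (P = 0 - 1*1 = 0 - 1 = -1)
((10 - 14) + 9)*((108 + P)*(-199)) = ((10 - 14) + 9)*((108 - 1)*(-199)) = (-4 + 9)*(107*(-199)) = 5*(-21293) = -106465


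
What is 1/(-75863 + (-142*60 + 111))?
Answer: -1/84272 ≈ -1.1866e-5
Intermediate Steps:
1/(-75863 + (-142*60 + 111)) = 1/(-75863 + (-8520 + 111)) = 1/(-75863 - 8409) = 1/(-84272) = -1/84272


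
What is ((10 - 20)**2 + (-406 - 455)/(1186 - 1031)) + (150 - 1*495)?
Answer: -38836/155 ≈ -250.55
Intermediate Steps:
((10 - 20)**2 + (-406 - 455)/(1186 - 1031)) + (150 - 1*495) = ((-10)**2 - 861/155) + (150 - 495) = (100 - 861*1/155) - 345 = (100 - 861/155) - 345 = 14639/155 - 345 = -38836/155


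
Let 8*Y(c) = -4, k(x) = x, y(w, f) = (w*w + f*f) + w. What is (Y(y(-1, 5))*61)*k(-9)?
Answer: 549/2 ≈ 274.50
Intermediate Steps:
y(w, f) = w + f**2 + w**2 (y(w, f) = (w**2 + f**2) + w = (f**2 + w**2) + w = w + f**2 + w**2)
Y(c) = -1/2 (Y(c) = (1/8)*(-4) = -1/2)
(Y(y(-1, 5))*61)*k(-9) = -1/2*61*(-9) = -61/2*(-9) = 549/2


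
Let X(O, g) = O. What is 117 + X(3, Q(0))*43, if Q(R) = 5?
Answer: 246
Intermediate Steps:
117 + X(3, Q(0))*43 = 117 + 3*43 = 117 + 129 = 246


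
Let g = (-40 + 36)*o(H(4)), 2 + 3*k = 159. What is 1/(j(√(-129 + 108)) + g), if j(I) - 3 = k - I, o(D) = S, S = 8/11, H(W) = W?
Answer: 57090/3015769 + 1089*I*√21/3015769 ≈ 0.01893 + 0.0016548*I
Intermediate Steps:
k = 157/3 (k = -⅔ + (⅓)*159 = -⅔ + 53 = 157/3 ≈ 52.333)
S = 8/11 (S = 8*(1/11) = 8/11 ≈ 0.72727)
o(D) = 8/11
j(I) = 166/3 - I (j(I) = 3 + (157/3 - I) = 166/3 - I)
g = -32/11 (g = (-40 + 36)*(8/11) = -4*8/11 = -32/11 ≈ -2.9091)
1/(j(√(-129 + 108)) + g) = 1/((166/3 - √(-129 + 108)) - 32/11) = 1/((166/3 - √(-21)) - 32/11) = 1/((166/3 - I*√21) - 32/11) = 1/(1730/33 - I*√21)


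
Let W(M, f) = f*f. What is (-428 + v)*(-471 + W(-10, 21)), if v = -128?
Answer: 16680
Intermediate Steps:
W(M, f) = f²
(-428 + v)*(-471 + W(-10, 21)) = (-428 - 128)*(-471 + 21²) = -556*(-471 + 441) = -556*(-30) = 16680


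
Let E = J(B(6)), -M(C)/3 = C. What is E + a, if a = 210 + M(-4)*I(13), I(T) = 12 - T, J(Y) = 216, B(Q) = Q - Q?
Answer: 414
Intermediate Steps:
M(C) = -3*C
B(Q) = 0
a = 198 (a = 210 + (-3*(-4))*(12 - 1*13) = 210 + 12*(12 - 13) = 210 + 12*(-1) = 210 - 12 = 198)
E = 216
E + a = 216 + 198 = 414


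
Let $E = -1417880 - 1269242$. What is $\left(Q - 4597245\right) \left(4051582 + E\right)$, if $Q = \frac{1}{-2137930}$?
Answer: $- \frac{1341071518637007546}{213793} \approx -6.2728 \cdot 10^{12}$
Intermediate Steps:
$Q = - \frac{1}{2137930} \approx -4.6774 \cdot 10^{-7}$
$E = -2687122$ ($E = -1417880 - 1269242 = -2687122$)
$\left(Q - 4597245\right) \left(4051582 + E\right) = \left(- \frac{1}{2137930} - 4597245\right) \left(4051582 - 2687122\right) = \left(- \frac{9828588002851}{2137930}\right) 1364460 = - \frac{1341071518637007546}{213793}$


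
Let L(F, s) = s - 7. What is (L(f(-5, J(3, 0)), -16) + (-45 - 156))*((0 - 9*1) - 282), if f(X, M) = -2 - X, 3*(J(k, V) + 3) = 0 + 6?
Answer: 65184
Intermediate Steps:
J(k, V) = -1 (J(k, V) = -3 + (0 + 6)/3 = -3 + (1/3)*6 = -3 + 2 = -1)
L(F, s) = -7 + s
(L(f(-5, J(3, 0)), -16) + (-45 - 156))*((0 - 9*1) - 282) = ((-7 - 16) + (-45 - 156))*((0 - 9*1) - 282) = (-23 - 201)*((0 - 9) - 282) = -224*(-9 - 282) = -224*(-291) = 65184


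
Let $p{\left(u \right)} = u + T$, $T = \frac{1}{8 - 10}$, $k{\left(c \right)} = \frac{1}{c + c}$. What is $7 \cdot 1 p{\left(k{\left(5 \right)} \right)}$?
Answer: $- \frac{14}{5} \approx -2.8$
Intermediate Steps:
$k{\left(c \right)} = \frac{1}{2 c}$
$T = - \frac{1}{2}$ ($T = \frac{1}{-2} = - \frac{1}{2} \approx -0.5$)
$p{\left(u \right)} = - \frac{1}{2} + u$ ($p{\left(u \right)} = u - \frac{1}{2} = - \frac{1}{2} + u$)
$7 \cdot 1 p{\left(k{\left(5 \right)} \right)} = 7 \cdot 1 \left(- \frac{1}{2} + \frac{1}{2 \cdot 5}\right) = 7 \left(- \frac{1}{2} + \frac{1}{2} \cdot \frac{1}{5}\right) = 7 \left(- \frac{1}{2} + \frac{1}{10}\right) = 7 \left(- \frac{2}{5}\right) = - \frac{14}{5}$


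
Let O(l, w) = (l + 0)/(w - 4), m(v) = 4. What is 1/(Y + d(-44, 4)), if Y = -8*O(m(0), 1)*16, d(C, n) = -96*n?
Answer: -3/640 ≈ -0.0046875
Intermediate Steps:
O(l, w) = l/(-4 + w)
Y = 512/3 (Y = -32/(-4 + 1)*16 = -32/(-3)*16 = -32*(-1)/3*16 = -8*(-4/3)*16 = (32/3)*16 = 512/3 ≈ 170.67)
1/(Y + d(-44, 4)) = 1/(512/3 - 96*4) = 1/(512/3 - 384) = 1/(-640/3) = -3/640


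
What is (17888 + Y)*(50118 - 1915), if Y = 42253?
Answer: 2898976623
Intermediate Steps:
(17888 + Y)*(50118 - 1915) = (17888 + 42253)*(50118 - 1915) = 60141*48203 = 2898976623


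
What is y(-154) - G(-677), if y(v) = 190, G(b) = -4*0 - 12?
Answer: 202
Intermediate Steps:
G(b) = -12 (G(b) = 0 - 12 = -12)
y(-154) - G(-677) = 190 - 1*(-12) = 190 + 12 = 202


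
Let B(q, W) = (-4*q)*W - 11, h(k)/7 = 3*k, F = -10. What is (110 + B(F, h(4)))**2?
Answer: 11964681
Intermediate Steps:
h(k) = 21*k (h(k) = 7*(3*k) = 21*k)
B(q, W) = -11 - 4*W*q (B(q, W) = -4*W*q - 11 = -11 - 4*W*q)
(110 + B(F, h(4)))**2 = (110 + (-11 - 4*21*4*(-10)))**2 = (110 + (-11 - 4*84*(-10)))**2 = (110 + (-11 + 3360))**2 = (110 + 3349)**2 = 3459**2 = 11964681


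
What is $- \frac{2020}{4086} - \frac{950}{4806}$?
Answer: $- \frac{377495}{545481} \approx -0.69204$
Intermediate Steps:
$- \frac{2020}{4086} - \frac{950}{4806} = \left(-2020\right) \frac{1}{4086} - \frac{475}{2403} = - \frac{1010}{2043} - \frac{475}{2403} = - \frac{377495}{545481}$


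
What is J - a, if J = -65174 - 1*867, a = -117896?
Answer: 51855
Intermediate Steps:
J = -66041 (J = -65174 - 867 = -66041)
J - a = -66041 - 1*(-117896) = -66041 + 117896 = 51855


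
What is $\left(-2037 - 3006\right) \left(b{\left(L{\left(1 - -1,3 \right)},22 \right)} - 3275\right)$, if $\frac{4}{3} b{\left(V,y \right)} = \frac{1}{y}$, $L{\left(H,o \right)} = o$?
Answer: $\frac{1453377471}{88} \approx 1.6516 \cdot 10^{7}$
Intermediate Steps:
$b{\left(V,y \right)} = \frac{3}{4 y}$
$\left(-2037 - 3006\right) \left(b{\left(L{\left(1 - -1,3 \right)},22 \right)} - 3275\right) = \left(-2037 - 3006\right) \left(\frac{3}{4 \cdot 22} - 3275\right) = - 5043 \left(\frac{3}{4} \cdot \frac{1}{22} - 3275\right) = - 5043 \left(\frac{3}{88} - 3275\right) = \left(-5043\right) \left(- \frac{288197}{88}\right) = \frac{1453377471}{88}$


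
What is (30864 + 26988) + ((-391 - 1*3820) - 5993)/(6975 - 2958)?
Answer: 232381280/4017 ≈ 57849.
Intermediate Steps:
(30864 + 26988) + ((-391 - 1*3820) - 5993)/(6975 - 2958) = 57852 + ((-391 - 3820) - 5993)/4017 = 57852 + (-4211 - 5993)*(1/4017) = 57852 - 10204*1/4017 = 57852 - 10204/4017 = 232381280/4017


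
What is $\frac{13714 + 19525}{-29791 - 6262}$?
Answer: $- \frac{33239}{36053} \approx -0.92195$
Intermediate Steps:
$\frac{13714 + 19525}{-29791 - 6262} = \frac{33239}{-36053} = 33239 \left(- \frac{1}{36053}\right) = - \frac{33239}{36053}$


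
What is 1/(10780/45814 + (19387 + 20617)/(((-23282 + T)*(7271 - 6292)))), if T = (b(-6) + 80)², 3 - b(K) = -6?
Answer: 344485064033/80140706782 ≈ 4.2985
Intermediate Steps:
b(K) = 9 (b(K) = 3 - 1*(-6) = 3 + 6 = 9)
T = 7921 (T = (9 + 80)² = 89² = 7921)
1/(10780/45814 + (19387 + 20617)/(((-23282 + T)*(7271 - 6292)))) = 1/(10780/45814 + (19387 + 20617)/(((-23282 + 7921)*(7271 - 6292)))) = 1/(10780*(1/45814) + 40004/((-15361*979))) = 1/(5390/22907 + 40004/(-15038419)) = 1/(5390/22907 + 40004*(-1/15038419)) = 1/(5390/22907 - 40004/15038419) = 1/(80140706782/344485064033) = 344485064033/80140706782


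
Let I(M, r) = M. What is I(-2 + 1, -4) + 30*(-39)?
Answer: -1171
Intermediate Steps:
I(-2 + 1, -4) + 30*(-39) = (-2 + 1) + 30*(-39) = -1 - 1170 = -1171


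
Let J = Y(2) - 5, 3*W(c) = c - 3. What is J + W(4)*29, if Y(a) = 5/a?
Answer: 43/6 ≈ 7.1667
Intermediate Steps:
W(c) = -1 + c/3 (W(c) = (c - 3)/3 = (-3 + c)/3 = -1 + c/3)
J = -5/2 (J = 5/2 - 5 = -5/2 ≈ -2.5000)
J + W(4)*29 = -5/2 + (-1 + (⅓)*4)*29 = -5/2 + (-1 + 4/3)*29 = -5/2 + (⅓)*29 = -5/2 + 29/3 = 43/6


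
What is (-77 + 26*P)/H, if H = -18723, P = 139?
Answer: -1179/6241 ≈ -0.18891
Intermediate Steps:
(-77 + 26*P)/H = (-77 + 26*139)/(-18723) = (-77 + 3614)*(-1/18723) = 3537*(-1/18723) = -1179/6241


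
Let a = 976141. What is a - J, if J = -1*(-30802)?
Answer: 945339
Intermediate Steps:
J = 30802
a - J = 976141 - 1*30802 = 976141 - 30802 = 945339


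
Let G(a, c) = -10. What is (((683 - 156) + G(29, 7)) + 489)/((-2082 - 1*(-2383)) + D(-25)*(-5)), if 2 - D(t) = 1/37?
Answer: 18611/5386 ≈ 3.4554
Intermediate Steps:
D(t) = 73/37 (D(t) = 2 - 1/37 = 73/37)
(((683 - 156) + G(29, 7)) + 489)/((-2082 - 1*(-2383)) + D(-25)*(-5)) = (((683 - 156) - 10) + 489)/((-2082 - 1*(-2383)) + (73/37)*(-5)) = ((527 - 10) + 489)/((-2082 + 2383) - 365/37) = (517 + 489)/(301 - 365/37) = 1006/(10772/37) = 1006*(37/10772) = 18611/5386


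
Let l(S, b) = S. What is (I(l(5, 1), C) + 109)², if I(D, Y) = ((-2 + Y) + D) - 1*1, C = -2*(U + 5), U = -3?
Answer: 11449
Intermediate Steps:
C = -4 (C = -2*(-3 + 5) = -2*2 = -4)
I(D, Y) = -3 + D + Y (I(D, Y) = (-2 + D + Y) - 1 = -3 + D + Y)
(I(l(5, 1), C) + 109)² = ((-3 + 5 - 4) + 109)² = (-2 + 109)² = 107² = 11449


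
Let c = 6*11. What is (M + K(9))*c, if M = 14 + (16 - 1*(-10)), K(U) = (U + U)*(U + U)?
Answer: 24024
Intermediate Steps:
K(U) = 4*U² (K(U) = (2*U)*(2*U) = 4*U²)
c = 66
M = 40 (M = 14 + (16 + 10) = 14 + 26 = 40)
(M + K(9))*c = (40 + 4*9²)*66 = (40 + 4*81)*66 = (40 + 324)*66 = 364*66 = 24024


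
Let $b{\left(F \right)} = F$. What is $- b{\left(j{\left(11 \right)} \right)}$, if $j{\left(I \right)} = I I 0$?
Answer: $0$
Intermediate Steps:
$j{\left(I \right)} = 0$ ($j{\left(I \right)} = I^{2} \cdot 0 = 0$)
$- b{\left(j{\left(11 \right)} \right)} = \left(-1\right) 0 = 0$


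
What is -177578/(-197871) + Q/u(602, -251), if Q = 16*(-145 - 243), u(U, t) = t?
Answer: 1272955246/49665621 ≈ 25.631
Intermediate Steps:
Q = -6208 (Q = 16*(-388) = -6208)
-177578/(-197871) + Q/u(602, -251) = -177578/(-197871) - 6208/(-251) = -177578*(-1/197871) - 6208*(-1/251) = 177578/197871 + 6208/251 = 1272955246/49665621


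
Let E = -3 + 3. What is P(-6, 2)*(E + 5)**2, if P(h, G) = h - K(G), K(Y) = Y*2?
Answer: -250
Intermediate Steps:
K(Y) = 2*Y
E = 0
P(h, G) = h - 2*G
P(-6, 2)*(E + 5)**2 = (-6 - 2*2)*(0 + 5)**2 = (-6 - 4)*5**2 = -10*25 = -250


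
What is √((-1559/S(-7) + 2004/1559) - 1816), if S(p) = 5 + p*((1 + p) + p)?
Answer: I*√2563257173034/37416 ≈ 42.79*I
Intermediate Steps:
S(p) = 5 + p*(1 + 2*p)
√((-1559/S(-7) + 2004/1559) - 1816) = √((-1559/(5 - 7 + 2*(-7)²) + 2004/1559) - 1816) = √((-1559/(5 - 7 + 2*49) + 2004*(1/1559)) - 1816) = √((-1559/(5 - 7 + 98) + 2004/1559) - 1816) = √((-1559/96 + 2004/1559) - 1816) = √(-2238097/149664 - 1816) = √(-274027921/149664) = I*√2563257173034/37416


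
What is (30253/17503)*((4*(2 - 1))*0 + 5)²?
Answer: 756325/17503 ≈ 43.211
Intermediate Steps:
(30253/17503)*((4*(2 - 1))*0 + 5)² = (30253*(1/17503))*((4*1)*0 + 5)² = 30253*(4*0 + 5)²/17503 = 30253*(0 + 5)²/17503 = (30253/17503)*5² = (30253/17503)*25 = 756325/17503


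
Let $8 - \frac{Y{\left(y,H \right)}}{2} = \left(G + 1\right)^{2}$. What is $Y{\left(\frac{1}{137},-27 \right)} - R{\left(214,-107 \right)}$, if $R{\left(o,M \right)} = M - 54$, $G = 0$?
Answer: $175$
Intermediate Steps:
$R{\left(o,M \right)} = -54 + M$ ($R{\left(o,M \right)} = M - 54 = -54 + M$)
$Y{\left(y,H \right)} = 14$ ($Y{\left(y,H \right)} = 16 - 2 \left(0 + 1\right)^{2} = 16 - 2 \cdot 1^{2} = 16 - 2 = 14$)
$Y{\left(\frac{1}{137},-27 \right)} - R{\left(214,-107 \right)} = 14 - \left(-54 - 107\right) = 14 - -161 = 14 + 161 = 175$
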